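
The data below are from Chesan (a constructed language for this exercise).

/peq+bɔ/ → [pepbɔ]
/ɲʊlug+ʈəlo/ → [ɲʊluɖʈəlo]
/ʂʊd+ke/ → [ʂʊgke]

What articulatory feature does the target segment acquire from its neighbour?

The segment that alternates is /q/, which surfaces as [p] when adjacent to /b/.
/q/ is uvular while /b/ is bilabial; the output [p] is bilabial, matching the trigger — so the feature that spreads is place.
The other alternating forms pattern the same way: /g/ → [ɖ] before /ʈ/ (velar → retroflex, matching retroflex); /d/ → [g] before /k/ (alveolar → velar, matching velar) — only place changes, and always toward the following segment.

place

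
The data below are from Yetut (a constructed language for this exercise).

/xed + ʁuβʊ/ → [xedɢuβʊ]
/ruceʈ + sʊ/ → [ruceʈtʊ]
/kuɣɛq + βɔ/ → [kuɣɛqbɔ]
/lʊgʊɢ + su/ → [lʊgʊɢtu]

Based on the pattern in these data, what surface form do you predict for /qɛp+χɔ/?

The data show progressive manner assimilation: /ʁ/ → [ɢ] after /d/; /s/ → [t] after /ʈ/; /β/ → [b] after /q/; /s/ → [t] after /ɢ/. In each pair only manner changes, matching the preceding consonant, while place and voice stay constant.
/χ/ is a voiceless uvular fricative. The preceding trigger /p/ is a stop, so /χ/ must become a stop as well.
A voiceless uvular stop is [q], so the surface segment is [q].

[qɛpqɔ]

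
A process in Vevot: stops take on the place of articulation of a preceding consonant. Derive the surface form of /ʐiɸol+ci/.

[ʐiɸolti]

/c/ is a voiceless palatal stop. The preceding trigger /l/ is alveolar, so /c/ must become alveolar as well.
The voiceless alveolar stop is [t], so /c/ → [t].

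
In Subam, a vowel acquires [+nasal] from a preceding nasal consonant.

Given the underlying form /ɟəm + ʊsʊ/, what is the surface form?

The vowel /ʊ/ is adjacent to the preceding nasal /m/, so it acquires [+nasal] and surfaces as [ʊ̃].

[ɟəmʊ̃sʊ]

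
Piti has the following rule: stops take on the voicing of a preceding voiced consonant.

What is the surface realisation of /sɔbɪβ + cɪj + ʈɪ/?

[sɔbɪβɟɪjɖɪ]

The rule targets /c/ (voiceless palatal stop), which sits after the trigger /β/ (voiced).
Changing only its voicing to voiced gives [ɟ] — the voiced palatal stop.
At the second juncture, /ʈ/ likewise becomes [ɖ] adjacent to /j/.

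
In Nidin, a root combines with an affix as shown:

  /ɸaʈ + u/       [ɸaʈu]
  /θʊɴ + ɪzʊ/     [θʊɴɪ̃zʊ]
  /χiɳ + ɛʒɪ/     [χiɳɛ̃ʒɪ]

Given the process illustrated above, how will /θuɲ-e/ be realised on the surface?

The data show progressive nasality assimilation (vowel nasalisation): /ɪ/ → [ɪ̃] after /ɴ/; /ɛ/ → [ɛ̃] after /ɳ/ — a vowel is nasalised by an immediately preceding nasal consonant.
No change occurs in [ɸaʈu] because the vowel at the boundary is adjacent to an oral consonant, not a nasal (/u/ next to /ʈ/).
/e/ sits next to the nasal /ɲ/ and is therefore nasalised to [ẽ].

[θuɲẽ]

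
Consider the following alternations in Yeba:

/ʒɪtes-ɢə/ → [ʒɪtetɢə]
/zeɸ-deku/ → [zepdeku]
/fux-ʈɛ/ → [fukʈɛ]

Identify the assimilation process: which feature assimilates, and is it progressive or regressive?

regressive manner assimilation

Underlying /s/ is realised as [t] next to /ɢ/; /ɢ/ itself does not change.
The change fricative → stop matches the manner of the following /ɢ/, identifying this as manner assimilation.
Place and voice are unchanged, so the assimilation is partial, not total.
The same holds elsewhere in the data: /ɸ/ → [p] before /d/ (fricative → stop, matching a stop); /x/ → [k] before /ʈ/ (fricative → stop, matching a stop) — only manner changes, and always toward the following segment.
The trigger is the following segment, so the direction is regressive (anticipatory).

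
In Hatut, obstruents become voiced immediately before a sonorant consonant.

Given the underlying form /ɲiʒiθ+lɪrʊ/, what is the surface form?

/θ/ is a voiceless dental fricative. The following trigger /l/ is voiced, so /θ/ must become voiced as well.
The voiced dental fricative is [ð], so /θ/ → [ð].

[ɲiʒiðlɪrʊ]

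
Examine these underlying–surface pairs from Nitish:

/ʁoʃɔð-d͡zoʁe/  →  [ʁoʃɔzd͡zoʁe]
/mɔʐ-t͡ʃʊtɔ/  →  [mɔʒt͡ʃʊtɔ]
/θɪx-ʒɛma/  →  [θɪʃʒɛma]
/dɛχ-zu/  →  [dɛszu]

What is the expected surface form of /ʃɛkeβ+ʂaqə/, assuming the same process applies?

[ʃɛkeʐʂaqə]

The data show regressive place assimilation: /ð/ → [z] before /d͡z/; /ʐ/ → [ʒ] before /t͡ʃ/; /x/ → [ʃ] before /ʒ/; /χ/ → [s] before /z/. In each pair only place changes, matching the following consonant, while manner and voice stay constant.
/β/ is a voiced bilabial fricative. The following trigger /ʂ/ is retroflex, so /β/ must become retroflex as well.
Changing only its place to retroflex gives [ʐ] — the voiced retroflex fricative.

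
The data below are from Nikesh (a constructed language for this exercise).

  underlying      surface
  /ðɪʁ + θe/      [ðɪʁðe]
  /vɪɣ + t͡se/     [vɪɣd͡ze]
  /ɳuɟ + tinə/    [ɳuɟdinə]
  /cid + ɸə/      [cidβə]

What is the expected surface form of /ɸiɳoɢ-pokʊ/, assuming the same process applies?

The data show progressive voicing assimilation: /θ/ → [ð] after /ʁ/; /t͡s/ → [d͡z] after /ɣ/; /t/ → [d] after /ɟ/; /ɸ/ → [β] after /d/. In each pair only voicing changes, matching the preceding consonant, while place and manner stay constant.
The rule targets /p/ (voiceless bilabial stop), which sits after the trigger /ɢ/ (voiced).
A voiced bilabial stop is [b], so the surface segment is [b].

[ɸiɳoɢbokʊ]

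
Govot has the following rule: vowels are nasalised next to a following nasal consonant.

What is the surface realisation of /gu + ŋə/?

The vowel /u/ is adjacent to the following nasal /ŋ/, so it acquires [+nasal] and surfaces as [ũ].

[gũŋə]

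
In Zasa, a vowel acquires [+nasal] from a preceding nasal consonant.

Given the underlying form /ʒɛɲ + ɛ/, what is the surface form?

The vowel /ɛ/ is adjacent to the preceding nasal /ɲ/, so it acquires [+nasal] and surfaces as [ɛ̃].

[ʒɛɲɛ̃]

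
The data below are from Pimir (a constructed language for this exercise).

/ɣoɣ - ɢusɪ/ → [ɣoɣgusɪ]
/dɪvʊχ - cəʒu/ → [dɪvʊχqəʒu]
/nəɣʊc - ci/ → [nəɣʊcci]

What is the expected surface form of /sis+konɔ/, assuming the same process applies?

The data show progressive place assimilation: /ɢ/ → [g] after /ɣ/; /c/ → [q] after /χ/. In each pair only place changes, matching the preceding consonant, while manner and voice stay constant.
Nothing changes in [nəɣʊcci]: there the adjacent consonants already agree in place (/c/ and /c/ are both palatal), so this form is consistent with the same rule.
/k/ is a voiceless velar stop. The preceding trigger /s/ is alveolar, so /k/ must become alveolar as well.
The voiceless alveolar stop is [t], so /k/ → [t].

[sistonɔ]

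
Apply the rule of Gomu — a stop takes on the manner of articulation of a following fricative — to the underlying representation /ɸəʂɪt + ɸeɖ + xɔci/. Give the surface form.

/t/ is a voiceless alveolar stop. The following trigger /ɸ/ is a fricative, so /t/ must become a fricative as well.
A voiceless alveolar fricative is [s], so the surface segment is [s].
At the second juncture, /ɖ/ likewise becomes [ʐ] adjacent to /x/.

[ɸəʂɪsɸeʐxɔci]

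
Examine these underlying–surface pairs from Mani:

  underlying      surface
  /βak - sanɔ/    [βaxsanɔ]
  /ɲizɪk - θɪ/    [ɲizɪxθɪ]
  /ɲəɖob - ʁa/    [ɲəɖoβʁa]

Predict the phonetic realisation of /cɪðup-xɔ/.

[cɪðuɸxɔ]

The data show regressive manner assimilation: /k/ → [x] before /s/; /k/ → [x] before /θ/; /b/ → [β] before /ʁ/. In each pair only manner changes, matching the following consonant, while place and voice stay constant.
/p/ is a voiceless bilabial stop. The following trigger /x/ is a fricative, so /p/ must become a fricative as well.
The voiceless bilabial fricative is [ɸ], so /p/ → [ɸ].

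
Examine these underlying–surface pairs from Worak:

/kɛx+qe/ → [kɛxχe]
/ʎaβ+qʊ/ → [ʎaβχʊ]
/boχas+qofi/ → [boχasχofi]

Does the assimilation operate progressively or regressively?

Underlying /q/ is realised as [χ] next to /x/; /x/ itself does not change.
/q/ is a stop while /x/ is a fricative; the output [χ] is a fricative, matching the trigger — so the feature that spreads is manner.
The same holds elsewhere in the data: /q/ → [χ] after /β/ (stop → fricative, matching a fricative); /q/ → [χ] after /s/ (stop → fricative, matching a fricative) — only manner changes, and always toward the preceding segment.
Since the segment that changes follows the conditioning segment, the assimilation is progressive.

progressive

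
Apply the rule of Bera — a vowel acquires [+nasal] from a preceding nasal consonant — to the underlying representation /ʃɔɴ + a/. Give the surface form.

[ʃɔɴã]

The vowel /a/ is adjacent to the preceding nasal /ɴ/, so it acquires [+nasal] and surfaces as [ã].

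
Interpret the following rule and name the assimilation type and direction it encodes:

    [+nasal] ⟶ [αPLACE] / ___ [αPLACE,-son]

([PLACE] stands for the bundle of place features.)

regressive place assimilation

The rule copies the place features (abbreviated [PLACE]) from the environment onto the target, so the assimilating feature is place.
The conditioning segment sits to the right of the focus bar, meaning the trigger follows the segment that changes — regressive assimilation.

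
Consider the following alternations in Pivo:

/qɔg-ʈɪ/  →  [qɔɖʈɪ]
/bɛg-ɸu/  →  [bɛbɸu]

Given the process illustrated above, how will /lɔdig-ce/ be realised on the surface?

The data show regressive place assimilation: /g/ → [ɖ] before /ʈ/; /g/ → [b] before /ɸ/. In each pair only place changes, matching the following consonant, while manner and voice stay constant.
/g/ is a voiced velar stop. The following trigger /c/ is palatal, so /g/ must become palatal as well.
The voiced palatal stop is [ɟ], so /g/ → [ɟ].

[lɔdiɟce]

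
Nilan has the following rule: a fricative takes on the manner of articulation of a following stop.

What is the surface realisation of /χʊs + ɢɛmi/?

The rule targets /s/ (voiceless alveolar fricative), which sits before the trigger /ɢ/ (stop).
Changing only its manner to stop gives [t] — the voiceless alveolar stop.

[χʊtɢɛmi]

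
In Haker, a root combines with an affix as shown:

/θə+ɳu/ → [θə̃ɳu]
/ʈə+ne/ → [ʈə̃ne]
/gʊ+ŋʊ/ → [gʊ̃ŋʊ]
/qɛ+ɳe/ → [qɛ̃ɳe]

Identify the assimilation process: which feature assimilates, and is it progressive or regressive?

regressive nasality assimilation (vowel nasalisation)

The vowel /ə/ surfaces as nasalised [ə̃] next to the following nasal /ɳ/ — it has acquired the [+nasal] feature of its neighbour.
The other forms show the same pattern: /ə/ → [ə̃] before /n/; /ʊ/ → [ʊ̃] before /ŋ/; /ɛ/ → [ɛ̃] before /ɳ/ — each time a vowel is nasalised next to a following nasal.
Because the conditioning nasal is to the right of the vowel that changes, the process is regressive (anticipatory).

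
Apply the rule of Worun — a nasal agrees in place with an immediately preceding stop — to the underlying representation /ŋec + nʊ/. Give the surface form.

The rule targets /n/ (voiced alveolar nasal), which sits after the trigger /c/ (palatal).
Changing only its place to palatal gives [ɲ] — the voiced palatal nasal.

[ŋecɲʊ]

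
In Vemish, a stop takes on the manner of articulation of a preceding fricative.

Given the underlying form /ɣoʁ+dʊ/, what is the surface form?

The rule targets /d/ (voiced alveolar stop), which sits after the trigger /ʁ/ (fricative).
The voiced alveolar fricative is [z], so /d/ → [z].

[ɣoʁzʊ]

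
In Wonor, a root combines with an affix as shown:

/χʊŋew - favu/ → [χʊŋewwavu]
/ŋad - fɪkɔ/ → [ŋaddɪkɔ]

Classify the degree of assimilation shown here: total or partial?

Comparing underlying and surface forms, /f/ → [w] is the alternation; the neighbouring /w/ is constant.
The output [w] is identical to the trigger /w/ — every feature (place, manner, voicing) has been copied — so this is total assimilation.
The other form behaves the same way: /f/ → [d] after /d/ — in each case the output is a copy of the preceding consonant.

total assimilation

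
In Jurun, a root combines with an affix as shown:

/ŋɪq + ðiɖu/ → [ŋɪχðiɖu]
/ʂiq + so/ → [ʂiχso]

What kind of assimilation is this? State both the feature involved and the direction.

regressive manner assimilation

Comparing underlying and surface forms, /q/ → [χ] is the alternation; the neighbouring /ð/ is constant.
/q/ is a stop while /ð/ is a fricative; the output [χ] is a fricative, matching the trigger — so the feature that spreads is manner.
Place and voice are unchanged, so the assimilation is partial, not total.
The other alternating form patterns the same way: /q/ → [χ] before /s/ (stop → fricative, matching a fricative) — only manner changes, and always toward the following segment.
Since the segment that changes precedes the conditioning segment, the assimilation is regressive.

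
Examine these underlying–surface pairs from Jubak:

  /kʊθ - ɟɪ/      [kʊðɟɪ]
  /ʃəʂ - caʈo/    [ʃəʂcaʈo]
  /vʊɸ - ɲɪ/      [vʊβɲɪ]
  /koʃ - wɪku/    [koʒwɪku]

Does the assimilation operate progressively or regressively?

regressive

The segment that alternates is /θ/, which surfaces as [ð] when adjacent to /ɟ/.
The change voiceless → voiced matches the voicing of the following /ɟ/, identifying this as voicing assimilation.
The same holds elsewhere in the data: /ɸ/ → [β] before /ɲ/ (voiceless → voiced, matching voiced); /ʃ/ → [ʒ] before /w/ (voiceless → voiced, matching voiced) — only voicing changes, and always toward the following segment.
Nothing changes in [ʃəʂcaʈo]: there the adjacent consonants already agree in voicing (/ʂ/ and /c/ are both voiceless), so this form is consistent with the same rule.
Since the segment that changes precedes the conditioning segment, the assimilation is regressive.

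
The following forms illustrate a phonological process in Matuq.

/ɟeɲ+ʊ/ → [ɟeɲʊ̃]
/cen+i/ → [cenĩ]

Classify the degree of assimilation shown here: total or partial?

partial assimilation

The vowel /ʊ/ surfaces as nasalised [ʊ̃] next to the preceding nasal /ɲ/ — it has acquired the [+nasal] feature of its neighbour.
Likewise in the remaining data: /i/ → [ĩ] after /n/ — each time a vowel is nasalised next to a preceding nasal.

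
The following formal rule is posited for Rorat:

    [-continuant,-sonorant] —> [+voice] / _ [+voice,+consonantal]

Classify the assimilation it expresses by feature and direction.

The target ([-continuant,-sonorant], stops) acquires [+voice] next to a voiced consonant ([+voice,+consonantal]) — it takes on the voicing of its neighbour, so the feature that spreads is voicing.
Since the environment is written after the underscore, the trigger follows the target; the direction is regressive.

regressive voicing assimilation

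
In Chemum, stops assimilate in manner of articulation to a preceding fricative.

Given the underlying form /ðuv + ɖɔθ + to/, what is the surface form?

[ðuvʐɔθso]

The rule targets /ɖ/ (voiced retroflex stop), which sits after the trigger /v/ (fricative).
Changing only its manner to fricative gives [ʐ] — the voiced retroflex fricative.
At the second juncture, /t/ likewise becomes [s] adjacent to /θ/.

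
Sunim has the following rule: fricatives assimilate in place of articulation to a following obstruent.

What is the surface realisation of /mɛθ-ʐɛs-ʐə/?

/θ/ is a voiceless dental fricative. The following trigger /ʐ/ is retroflex, so /θ/ must become retroflex as well.
The voiceless retroflex fricative is [ʂ], so /θ/ → [ʂ].
At the second juncture, /s/ likewise becomes [ʂ] adjacent to /ʐ/.

[mɛʂʐɛʂʐə]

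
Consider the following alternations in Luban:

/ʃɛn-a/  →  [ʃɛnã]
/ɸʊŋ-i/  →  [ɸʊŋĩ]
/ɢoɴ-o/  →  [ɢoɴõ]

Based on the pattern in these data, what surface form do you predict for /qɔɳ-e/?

[qɔɳẽ]

The data show progressive nasality assimilation (vowel nasalisation): /a/ → [ã] after /n/; /i/ → [ĩ] after /ŋ/; /o/ → [õ] after /ɴ/ — a vowel is nasalised by an immediately preceding nasal consonant.
/e/ sits next to the nasal /ɳ/ and is therefore nasalised to [ẽ].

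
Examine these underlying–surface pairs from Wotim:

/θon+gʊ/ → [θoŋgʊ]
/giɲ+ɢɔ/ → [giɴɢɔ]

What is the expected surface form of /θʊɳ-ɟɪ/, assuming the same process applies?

[θʊɲɟɪ]

The data show regressive place assimilation: /n/ → [ŋ] before /g/; /ɲ/ → [ɴ] before /ɢ/. In each pair only place changes, matching the following consonant, while manner and voice stay constant.
The rule targets /ɳ/ (voiced retroflex nasal), which sits before the trigger /ɟ/ (palatal).
The voiced palatal nasal is [ɲ], so /ɳ/ → [ɲ].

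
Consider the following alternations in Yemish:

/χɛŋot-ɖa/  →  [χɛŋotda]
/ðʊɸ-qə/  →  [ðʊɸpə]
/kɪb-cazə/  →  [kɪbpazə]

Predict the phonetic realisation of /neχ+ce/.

[neχqe]

The data show progressive place assimilation: /ɖ/ → [d] after /t/; /q/ → [p] after /ɸ/; /c/ → [p] after /b/. In each pair only place changes, matching the preceding consonant, while manner and voice stay constant.
The rule targets /c/ (voiceless palatal stop), which sits after the trigger /χ/ (uvular).
Changing only its place to uvular gives [q] — the voiceless uvular stop.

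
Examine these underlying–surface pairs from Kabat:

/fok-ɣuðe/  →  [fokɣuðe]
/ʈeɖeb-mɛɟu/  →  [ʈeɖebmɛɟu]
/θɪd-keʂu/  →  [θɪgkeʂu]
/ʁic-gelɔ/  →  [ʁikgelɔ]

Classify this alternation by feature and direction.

Comparing underlying and surface forms, /d/ → [g] is the alternation; the neighbouring /k/ is constant.
The change alveolar → velar matches the place of the following /k/, identifying this as place assimilation.
Manner and voice are unchanged, so the assimilation is partial, not total.
The same holds elsewhere in the data: /c/ → [k] before /g/ (palatal → velar, matching velar) — only place changes, and always toward the following segment.
No alternation appears in [fokɣuðe], [ʈeɖebmɛɟu]: there the adjacent consonants already agree in place (/k/ and /ɣ/ are both velar; /b/ and /m/ are both bilabial), so these forms are consistent with the same rule.
Since the segment that changes precedes the conditioning segment, the assimilation is regressive.

regressive place assimilation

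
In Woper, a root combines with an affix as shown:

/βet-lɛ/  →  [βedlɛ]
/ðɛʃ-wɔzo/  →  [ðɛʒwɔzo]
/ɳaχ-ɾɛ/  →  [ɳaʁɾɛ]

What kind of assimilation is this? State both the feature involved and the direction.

regressive voicing assimilation

The segment that alternates is /t/, which surfaces as [d] when adjacent to /l/.
The change voiceless → voiced matches the voicing of the following /l/, identifying this as voicing assimilation.
Place and manner are unchanged, so the assimilation is partial, not total.
Checking the remaining alternations: /ʃ/ → [ʒ] before /w/ (voiceless → voiced, matching voiced); /χ/ → [ʁ] before /ɾ/ (voiceless → voiced, matching voiced) — only voicing changes, and always toward the following segment.
The trigger is the following segment, so the direction is regressive (anticipatory).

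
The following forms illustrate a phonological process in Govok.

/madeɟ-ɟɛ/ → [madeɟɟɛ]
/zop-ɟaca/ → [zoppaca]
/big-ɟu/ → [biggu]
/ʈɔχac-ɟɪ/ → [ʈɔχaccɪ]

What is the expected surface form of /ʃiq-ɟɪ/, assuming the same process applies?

The data show progressive total assimilation (/ɟ/ → [p] after /p/; /ɟ/ → [g] after /g/; /ɟ/ → [c] after /c/): in every case the target segment becomes identical to its preceding neighbour, copying more than a single feature.
In [madeɟɟɛ] the two consonants at the boundary are already identical (/ɟ/ + /ɟ/), so the rule applies vacuously and nothing changes.
/ɟ/ is the segment targeted by the rule; it sits immediately after /q/, so it assimilates completely and surfaces as [q].

[ʃiqqɪ]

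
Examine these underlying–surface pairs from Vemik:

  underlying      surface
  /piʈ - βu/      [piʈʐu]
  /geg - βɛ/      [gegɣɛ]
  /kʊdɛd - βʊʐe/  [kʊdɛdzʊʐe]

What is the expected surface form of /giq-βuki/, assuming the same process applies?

[giqʁuki]

The data show progressive place assimilation: /β/ → [ʐ] after /ʈ/; /β/ → [ɣ] after /g/; /β/ → [z] after /d/. In each pair only place changes, matching the preceding consonant, while manner and voice stay constant.
The rule targets /β/ (voiced bilabial fricative), which sits after the trigger /q/ (uvular).
The voiced uvular fricative is [ʁ], so /β/ → [ʁ].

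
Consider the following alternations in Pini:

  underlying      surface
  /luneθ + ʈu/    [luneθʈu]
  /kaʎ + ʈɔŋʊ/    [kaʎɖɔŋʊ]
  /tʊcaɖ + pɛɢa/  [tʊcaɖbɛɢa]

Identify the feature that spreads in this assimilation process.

voicing

The segment that alternates is /ʈ/, which surfaces as [ɖ] when adjacent to /ʎ/.
/ʈ/ is voiceless while /ʎ/ is voiced; the output [ɖ] is voiced, matching the trigger — so the feature that spreads is voicing.
The same holds elsewhere in the data: /p/ → [b] after /ɖ/ (voiceless → voiced, matching voiced) — only voicing changes, and always toward the preceding segment.
No alternation appears in [luneθʈu]: there the adjacent consonants already agree in voicing (/ʈ/ and /θ/ are both voiceless), so this form is consistent with the same rule.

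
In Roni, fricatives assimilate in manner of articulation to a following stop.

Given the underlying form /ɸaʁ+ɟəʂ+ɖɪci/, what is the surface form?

/ʁ/ is a voiced uvular fricative. The following trigger /ɟ/ is a stop, so /ʁ/ must become a stop as well.
Changing only its manner to stop gives [ɢ] — the voiced uvular stop.
The same rule applies at the second boundary: /ʂ/ → [ʈ] next to /ɖ/.

[ɸaɢɟəʈɖɪci]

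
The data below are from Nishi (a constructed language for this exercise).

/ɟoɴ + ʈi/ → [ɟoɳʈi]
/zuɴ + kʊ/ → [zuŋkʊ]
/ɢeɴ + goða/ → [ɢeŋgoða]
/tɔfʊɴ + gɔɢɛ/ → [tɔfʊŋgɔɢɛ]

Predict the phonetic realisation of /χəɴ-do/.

[χəndo]

The data show regressive place assimilation: /ɴ/ → [ɳ] before /ʈ/; /ɴ/ → [ŋ] before /k/; /ɴ/ → [ŋ] before /g/. In each pair only place changes, matching the following consonant, while manner and voice stay constant.
The rule targets /ɴ/ (voiced uvular nasal), which sits before the trigger /d/ (alveolar).
The voiced alveolar nasal is [n], so /ɴ/ → [n].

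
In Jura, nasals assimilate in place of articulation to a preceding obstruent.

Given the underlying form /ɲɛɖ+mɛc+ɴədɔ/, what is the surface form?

[ɲɛɖɳɛcɲədɔ]

/m/ is a voiced bilabial nasal. The preceding trigger /ɖ/ is retroflex, so /m/ must become retroflex as well.
Changing only its place to retroflex gives [ɳ] — the voiced retroflex nasal.
The same rule applies at the second boundary: /ɴ/ → [ɲ] next to /c/.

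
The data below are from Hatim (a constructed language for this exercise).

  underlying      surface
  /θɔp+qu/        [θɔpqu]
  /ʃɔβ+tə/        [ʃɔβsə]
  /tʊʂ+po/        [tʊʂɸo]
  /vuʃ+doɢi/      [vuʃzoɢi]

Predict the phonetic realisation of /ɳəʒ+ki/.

[ɳəʒxi]

The data show progressive manner assimilation: /t/ → [s] after /β/; /p/ → [ɸ] after /ʂ/; /d/ → [z] after /ʃ/. In each pair only manner changes, matching the preceding consonant, while place and voice stay constant.
No alternation appears in [θɔpqu]: there the adjacent consonants already agree in manner (/q/ and /p/ are both stops), so this form is consistent with the same rule.
The rule targets /k/ (voiceless velar stop), which sits after the trigger /ʒ/ (fricative).
The voiceless velar fricative is [x], so /k/ → [x].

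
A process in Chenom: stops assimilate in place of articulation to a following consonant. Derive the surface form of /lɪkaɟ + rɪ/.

/ɟ/ is a voiced palatal stop. The following trigger /r/ is alveolar, so /ɟ/ must become alveolar as well.
A voiced alveolar stop is [d], so the surface segment is [d].

[lɪkadrɪ]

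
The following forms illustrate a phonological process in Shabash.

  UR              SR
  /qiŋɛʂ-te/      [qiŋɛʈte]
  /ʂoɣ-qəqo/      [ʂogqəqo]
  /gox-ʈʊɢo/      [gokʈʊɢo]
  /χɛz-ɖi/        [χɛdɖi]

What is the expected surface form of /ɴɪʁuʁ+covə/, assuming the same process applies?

[ɴɪʁuɢcovə]

The data show regressive manner assimilation: /ʂ/ → [ʈ] before /t/; /ɣ/ → [g] before /q/; /x/ → [k] before /ʈ/; /z/ → [d] before /ɖ/. In each pair only manner changes, matching the following consonant, while place and voice stay constant.
The rule targets /ʁ/ (voiced uvular fricative), which sits before the trigger /c/ (stop).
A voiced uvular stop is [ɢ], so the surface segment is [ɢ].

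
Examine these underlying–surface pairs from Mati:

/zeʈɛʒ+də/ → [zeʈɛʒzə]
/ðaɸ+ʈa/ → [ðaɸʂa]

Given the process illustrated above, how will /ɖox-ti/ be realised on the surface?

The data show progressive manner assimilation: /d/ → [z] after /ʒ/; /ʈ/ → [ʂ] after /ɸ/. In each pair only manner changes, matching the preceding consonant, while place and voice stay constant.
The rule targets /t/ (voiceless alveolar stop), which sits after the trigger /x/ (fricative).
A voiceless alveolar fricative is [s], so the surface segment is [s].

[ɖoxsi]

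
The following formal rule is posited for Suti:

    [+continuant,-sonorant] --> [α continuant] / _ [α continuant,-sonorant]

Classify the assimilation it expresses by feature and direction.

The shared variable α links the value of [continuant] on the target to that of the neighbouring obstruent. [continuant] distinguishes stops from fricatives — a manner-of-articulation feature — so this is manner assimilation.
Since the environment is written after the underscore, the trigger follows the target; the direction is regressive.

regressive manner assimilation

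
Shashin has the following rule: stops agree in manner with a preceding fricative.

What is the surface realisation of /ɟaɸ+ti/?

/t/ is a voiceless alveolar stop. The preceding trigger /ɸ/ is a fricative, so /t/ must become a fricative as well.
The voiceless alveolar fricative is [s], so /t/ → [s].

[ɟaɸsi]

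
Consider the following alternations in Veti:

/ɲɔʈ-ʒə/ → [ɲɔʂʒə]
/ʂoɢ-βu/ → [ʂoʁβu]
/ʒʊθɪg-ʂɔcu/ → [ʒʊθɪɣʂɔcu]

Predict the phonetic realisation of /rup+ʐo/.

The data show regressive manner assimilation: /ʈ/ → [ʂ] before /ʒ/; /ɢ/ → [ʁ] before /β/; /g/ → [ɣ] before /ʂ/. In each pair only manner changes, matching the following consonant, while place and voice stay constant.
The rule targets /p/ (voiceless bilabial stop), which sits before the trigger /ʐ/ (fricative).
The voiceless bilabial fricative is [ɸ], so /p/ → [ɸ].

[ruɸʐo]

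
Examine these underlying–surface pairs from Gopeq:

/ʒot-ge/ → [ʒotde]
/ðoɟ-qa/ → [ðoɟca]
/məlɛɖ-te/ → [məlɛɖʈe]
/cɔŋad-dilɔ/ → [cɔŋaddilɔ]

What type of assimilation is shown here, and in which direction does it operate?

Comparing underlying and surface forms, /g/ → [d] is the alternation; the neighbouring /t/ is constant.
/g/ is velar while /t/ is alveolar; the output [d] is alveolar, matching the trigger — so the feature that spreads is place.
Manner and voice are unchanged, so the assimilation is partial, not total.
Checking the remaining alternations: /q/ → [c] after /ɟ/ (uvular → palatal, matching palatal); /t/ → [ʈ] after /ɖ/ (alveolar → retroflex, matching retroflex) — only place changes, and always toward the preceding segment.
No alternation appears in [cɔŋaddilɔ]: there the adjacent consonants already agree in place (/d/ and /d/ are both alveolar), so this form is consistent with the same rule.
The trigger is the preceding segment, so the direction is progressive (perseverative).

progressive place assimilation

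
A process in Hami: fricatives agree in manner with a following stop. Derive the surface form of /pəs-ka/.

[pətka]

/s/ is a voiceless alveolar fricative. The following trigger /k/ is a stop, so /s/ must become a stop as well.
The voiceless alveolar stop is [t], so /s/ → [t].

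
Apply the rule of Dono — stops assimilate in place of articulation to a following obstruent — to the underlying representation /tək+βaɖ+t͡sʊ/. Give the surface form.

[təpβadt͡sʊ]

The rule targets /k/ (voiceless velar stop), which sits before the trigger /β/ (bilabial).
A voiceless bilabial stop is [p], so the surface segment is [p].
The same rule applies at the second boundary: /ɖ/ → [d] next to /t͡s/.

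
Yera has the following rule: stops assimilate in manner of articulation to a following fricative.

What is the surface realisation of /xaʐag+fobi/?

[xaʐaɣfobi]

/g/ is a voiced velar stop. The following trigger /f/ is a fricative, so /g/ must become a fricative as well.
Changing only its manner to fricative gives [ɣ] — the voiced velar fricative.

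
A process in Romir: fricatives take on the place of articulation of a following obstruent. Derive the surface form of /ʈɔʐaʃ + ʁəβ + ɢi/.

/ʃ/ is a voiceless postalveolar fricative. The following trigger /ʁ/ is uvular, so /ʃ/ must become uvular as well.
The voiceless uvular fricative is [χ], so /ʃ/ → [χ].
At the second juncture, /β/ likewise becomes [ʁ] adjacent to /ɢ/.

[ʈɔʐaχʁəʁɢi]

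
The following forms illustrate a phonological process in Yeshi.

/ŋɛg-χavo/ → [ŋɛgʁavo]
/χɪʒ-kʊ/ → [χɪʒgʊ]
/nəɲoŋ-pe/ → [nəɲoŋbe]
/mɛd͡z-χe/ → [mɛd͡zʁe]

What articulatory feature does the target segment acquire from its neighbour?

Comparing underlying and surface forms, /χ/ → [ʁ] is the alternation; the neighbouring /g/ is constant.
/χ/ is voiceless while /g/ is voiced; the output [ʁ] is voiced, matching the trigger — so the feature that spreads is voicing.
The other alternating forms pattern the same way: /k/ → [g] after /ʒ/ (voiceless → voiced, matching voiced); /p/ → [b] after /ŋ/ (voiceless → voiced, matching voiced); /χ/ → [ʁ] after /d͡z/ (voiceless → voiced, matching voiced) — only voicing changes, and always toward the preceding segment.

voicing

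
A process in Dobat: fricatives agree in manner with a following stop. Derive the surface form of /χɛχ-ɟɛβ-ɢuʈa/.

[χɛqɟɛbɢuʈa]

/χ/ is a voiceless uvular fricative. The following trigger /ɟ/ is a stop, so /χ/ must become a stop as well.
Changing only its manner to stop gives [q] — the voiceless uvular stop.
The same rule applies at the second boundary: /β/ → [b] next to /ɢ/.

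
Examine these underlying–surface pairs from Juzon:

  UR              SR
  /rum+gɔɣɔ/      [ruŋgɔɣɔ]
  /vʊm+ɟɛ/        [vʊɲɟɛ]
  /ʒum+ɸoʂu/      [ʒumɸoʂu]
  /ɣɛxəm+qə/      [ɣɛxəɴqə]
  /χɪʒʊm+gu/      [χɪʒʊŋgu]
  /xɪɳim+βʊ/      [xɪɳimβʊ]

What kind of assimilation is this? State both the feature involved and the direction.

The segment that alternates is /m/, which surfaces as [ŋ] when adjacent to /g/.
/m/ is bilabial while /g/ is velar; the output [ŋ] is velar, matching the trigger — so the feature that spreads is place.
Manner and voice are unchanged, so the assimilation is partial, not total.
The same holds elsewhere in the data: /m/ → [ɲ] before /ɟ/ (bilabial → palatal, matching palatal); /m/ → [ɴ] before /q/ (bilabial → uvular, matching uvular) — only place changes, and always toward the following segment.
Nothing changes in [ʒumɸoʂu], [xɪɳimβʊ]: there the adjacent consonants already agree in place (/m/ and /ɸ/ are both bilabial; /m/ and /β/ are both bilabial), so these forms are consistent with the same rule.
The trigger is the following segment, so the direction is regressive (anticipatory).

regressive place assimilation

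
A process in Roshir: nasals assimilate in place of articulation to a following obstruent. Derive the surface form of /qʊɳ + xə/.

[qʊŋxə]

The rule targets /ɳ/ (voiced retroflex nasal), which sits before the trigger /x/ (velar).
The voiced velar nasal is [ŋ], so /ɳ/ → [ŋ].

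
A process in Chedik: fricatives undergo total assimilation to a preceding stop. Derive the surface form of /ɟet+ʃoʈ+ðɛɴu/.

/ʃ/ is the segment targeted by the rule; it sits immediately after /t/, so it assimilates completely and surfaces as [t].
The same rule applies at the second boundary: /ð/ → [ʈ] next to /ʈ/.

[ɟettoʈʈɛɴu]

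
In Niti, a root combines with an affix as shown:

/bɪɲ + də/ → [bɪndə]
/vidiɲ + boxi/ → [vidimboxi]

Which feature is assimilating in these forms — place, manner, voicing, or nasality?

The segment that alternates is /ɲ/, which surfaces as [n] when adjacent to /d/.
/ɲ/ is palatal while /d/ is alveolar; the output [n] is alveolar, matching the trigger — so the feature that spreads is place.
Checking the remaining alternation: /ɲ/ → [m] before /b/ (palatal → bilabial, matching bilabial) — only place changes, and always toward the following segment.

place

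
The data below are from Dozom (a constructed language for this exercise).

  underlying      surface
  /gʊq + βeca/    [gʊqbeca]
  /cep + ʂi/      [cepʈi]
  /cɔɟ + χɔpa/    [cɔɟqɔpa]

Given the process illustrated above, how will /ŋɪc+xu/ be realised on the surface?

The data show progressive manner assimilation: /β/ → [b] after /q/; /ʂ/ → [ʈ] after /p/; /χ/ → [q] after /ɟ/. In each pair only manner changes, matching the preceding consonant, while place and voice stay constant.
The rule targets /x/ (voiceless velar fricative), which sits after the trigger /c/ (stop).
A voiceless velar stop is [k], so the surface segment is [k].

[ŋɪcku]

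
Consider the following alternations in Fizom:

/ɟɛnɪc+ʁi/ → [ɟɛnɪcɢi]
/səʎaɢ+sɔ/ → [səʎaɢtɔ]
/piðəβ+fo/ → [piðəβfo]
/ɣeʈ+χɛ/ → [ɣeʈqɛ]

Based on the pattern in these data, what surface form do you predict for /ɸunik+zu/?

The data show progressive manner assimilation: /ʁ/ → [ɢ] after /c/; /s/ → [t] after /ɢ/; /χ/ → [q] after /ʈ/. In each pair only manner changes, matching the preceding consonant, while place and voice stay constant.
No alternation appears in [piðəβfo]: there the adjacent consonants already agree in manner (/f/ and /β/ are both fricatives), so this form is consistent with the same rule.
/z/ is a voiced alveolar fricative. The preceding trigger /k/ is a stop, so /z/ must become a stop as well.
The voiced alveolar stop is [d], so /z/ → [d].

[ɸunikdu]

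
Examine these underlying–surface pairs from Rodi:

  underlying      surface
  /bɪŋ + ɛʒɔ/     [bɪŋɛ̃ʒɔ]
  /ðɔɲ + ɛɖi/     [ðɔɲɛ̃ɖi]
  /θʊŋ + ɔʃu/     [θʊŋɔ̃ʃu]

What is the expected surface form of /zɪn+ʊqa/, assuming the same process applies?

The data show progressive nasality assimilation (vowel nasalisation): /ɛ/ → [ɛ̃] after /ŋ/; /ɛ/ → [ɛ̃] after /ɲ/; /ɔ/ → [ɔ̃] after /ŋ/ — a vowel is nasalised by an immediately preceding nasal consonant.
/ʊ/ sits next to the nasal /n/ and is therefore nasalised to [ʊ̃].

[zɪnʊ̃qa]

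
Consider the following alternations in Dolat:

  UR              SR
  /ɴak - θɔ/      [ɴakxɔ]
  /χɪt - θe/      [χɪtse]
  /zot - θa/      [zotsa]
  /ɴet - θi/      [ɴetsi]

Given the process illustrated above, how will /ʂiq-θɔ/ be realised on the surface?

The data show progressive place assimilation: /θ/ → [x] after /k/; /θ/ → [s] after /t/. In each pair only place changes, matching the preceding consonant, while manner and voice stay constant.
/θ/ is a voiceless dental fricative. The preceding trigger /q/ is uvular, so /θ/ must become uvular as well.
A voiceless uvular fricative is [χ], so the surface segment is [χ].

[ʂiqχɔ]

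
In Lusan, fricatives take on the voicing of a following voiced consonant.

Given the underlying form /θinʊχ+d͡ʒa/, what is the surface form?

[θinʊʁd͡ʒa]

/χ/ is a voiceless uvular fricative. The following trigger /d͡ʒ/ is voiced, so /χ/ must become voiced as well.
Changing only its voicing to voiced gives [ʁ] — the voiced uvular fricative.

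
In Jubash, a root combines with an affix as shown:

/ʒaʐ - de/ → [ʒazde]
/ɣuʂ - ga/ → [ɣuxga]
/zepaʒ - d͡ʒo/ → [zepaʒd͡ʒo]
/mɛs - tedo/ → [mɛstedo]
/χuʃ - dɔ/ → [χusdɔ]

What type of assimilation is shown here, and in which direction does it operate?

regressive place assimilation

Comparing underlying and surface forms, /ʐ/ → [z] is the alternation; the neighbouring /d/ is constant.
/ʐ/ is retroflex while /d/ is alveolar; the output [z] is alveolar, matching the trigger — so the feature that spreads is place.
Manner and voice are unchanged, so the assimilation is partial, not total.
The same holds elsewhere in the data: /ʂ/ → [x] before /g/ (retroflex → velar, matching velar); /ʃ/ → [s] before /d/ (postalveolar → alveolar, matching alveolar) — only place changes, and always toward the following segment.
Nothing changes in [zepaʒd͡ʒo], [mɛstedo]: there the adjacent consonants already agree in place (/ʒ/ and /d͡ʒ/ are both postalveolar; /s/ and /t/ are both alveolar), so these forms are consistent with the same rule.
Since the segment that changes precedes the conditioning segment, the assimilation is regressive.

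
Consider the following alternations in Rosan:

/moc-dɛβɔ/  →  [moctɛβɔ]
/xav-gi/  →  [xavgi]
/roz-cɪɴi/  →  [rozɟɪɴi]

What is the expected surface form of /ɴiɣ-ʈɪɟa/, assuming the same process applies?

[ɴiɣɖɪɟa]

The data show progressive voicing assimilation: /d/ → [t] after /c/; /c/ → [ɟ] after /z/. In each pair only voicing changes, matching the preceding consonant, while place and manner stay constant.
No alternation appears in [xavgi]: there the adjacent consonants already agree in voicing (/g/ and /v/ are both voiced), so this form is consistent with the same rule.
/ʈ/ is a voiceless retroflex stop. The preceding trigger /ɣ/ is voiced, so /ʈ/ must become voiced as well.
Changing only its voicing to voiced gives [ɖ] — the voiced retroflex stop.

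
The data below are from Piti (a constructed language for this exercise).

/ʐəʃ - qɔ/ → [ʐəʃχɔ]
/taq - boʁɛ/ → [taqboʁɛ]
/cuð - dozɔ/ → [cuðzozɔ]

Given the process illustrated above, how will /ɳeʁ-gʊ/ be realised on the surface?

[ɳeʁɣʊ]

The data show progressive manner assimilation: /q/ → [χ] after /ʃ/; /d/ → [z] after /ð/. In each pair only manner changes, matching the preceding consonant, while place and voice stay constant.
No alternation appears in [taqboʁɛ]: there the adjacent consonants already agree in manner (/b/ and /q/ are both stops), so this form is consistent with the same rule.
The rule targets /g/ (voiced velar stop), which sits after the trigger /ʁ/ (fricative).
The voiced velar fricative is [ɣ], so /g/ → [ɣ].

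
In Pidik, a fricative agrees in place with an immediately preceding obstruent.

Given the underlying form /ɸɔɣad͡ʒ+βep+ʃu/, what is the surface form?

/β/ is a voiced bilabial fricative. The preceding trigger /d͡ʒ/ is postalveolar, so /β/ must become postalveolar as well.
The voiced postalveolar fricative is [ʒ], so /β/ → [ʒ].
The same rule applies at the second boundary: /ʃ/ → [ɸ] next to /p/.

[ɸɔɣad͡ʒʒepɸu]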